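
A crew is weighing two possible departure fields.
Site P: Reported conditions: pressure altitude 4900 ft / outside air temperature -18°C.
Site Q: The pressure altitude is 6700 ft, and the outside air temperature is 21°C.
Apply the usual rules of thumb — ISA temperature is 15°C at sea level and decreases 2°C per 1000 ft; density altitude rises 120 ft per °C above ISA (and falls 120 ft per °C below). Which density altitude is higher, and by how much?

Site Q by 6912 ft

Site P: ISA temp = 5.2°C, deviation -23.2°C, DA = 4900 + 120 × (-23.2) = 2116 ft.
Site Q: ISA temp = 1.6°C, deviation +19.4°C, DA = 6700 + 120 × 19.4 = 9028 ft.
Site Q is higher by 9028 − 2116 = 6912 ft.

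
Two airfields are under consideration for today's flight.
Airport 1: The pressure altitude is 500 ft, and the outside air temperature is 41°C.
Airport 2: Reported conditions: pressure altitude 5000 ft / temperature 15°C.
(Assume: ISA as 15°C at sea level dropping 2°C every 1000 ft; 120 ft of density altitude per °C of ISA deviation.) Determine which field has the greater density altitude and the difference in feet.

Airport 2 by 2460 ft

Airport 1: ISA temp = 14°C, deviation +27°C, DA = 500 + 120 × 27 = 3740 ft.
Airport 2: ISA temp = 5°C, deviation +10°C, DA = 5000 + 120 × 10 = 6200 ft.
Airport 2 is higher by 6200 − 3740 = 2460 ft.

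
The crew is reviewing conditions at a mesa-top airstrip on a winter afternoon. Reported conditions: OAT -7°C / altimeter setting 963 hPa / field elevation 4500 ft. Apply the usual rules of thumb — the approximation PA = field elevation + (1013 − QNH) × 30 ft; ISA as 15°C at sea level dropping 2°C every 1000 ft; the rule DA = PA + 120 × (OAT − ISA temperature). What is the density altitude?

4800 ft

Pressure altitude = 4500 + (1013 − 963) × 30 = 4500 + (+1500) = 6000 ft.
ISA temperature at 6000 ft = 15 − 2 × (6000/1000) = 3°C.
ISA deviation = -7 − 3 = -10°C.
Density altitude = 6000 + 120 × (-10) = 4800 ft.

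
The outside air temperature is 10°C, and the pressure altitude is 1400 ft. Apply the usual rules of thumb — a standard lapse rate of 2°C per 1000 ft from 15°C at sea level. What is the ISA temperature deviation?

ISA-2.2°C

ISA temperature at 1400 ft = 15 − 2 × (1400/1000) = 12.2°C.
Deviation = OAT − ISA = 10 − 12.2 = -2.2°C.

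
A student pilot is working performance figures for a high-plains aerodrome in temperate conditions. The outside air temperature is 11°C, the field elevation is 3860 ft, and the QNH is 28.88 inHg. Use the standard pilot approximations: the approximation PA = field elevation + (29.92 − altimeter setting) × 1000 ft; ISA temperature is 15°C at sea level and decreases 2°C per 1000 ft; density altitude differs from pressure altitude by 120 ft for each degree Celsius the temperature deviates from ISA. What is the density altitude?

5596 ft

Pressure altitude = 3860 + (29.92 − 28.88) × 1000 = 3860 + (+1040) = 4900 ft.
ISA temperature at 4900 ft = 15 − 2 × (4900/1000) = 5.2°C.
ISA deviation = 11 − 5.2 = +5.8°C.
Density altitude = 4900 + 120 × (5.8) = 5596 ft.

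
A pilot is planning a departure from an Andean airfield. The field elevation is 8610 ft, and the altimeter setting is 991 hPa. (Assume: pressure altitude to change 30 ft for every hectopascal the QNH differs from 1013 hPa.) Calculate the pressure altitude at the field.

9270 ft

Pressure correction = (1013 − 991) × 30 = +660 ft.
Pressure altitude = 8610 + (+660) = 9270 ft.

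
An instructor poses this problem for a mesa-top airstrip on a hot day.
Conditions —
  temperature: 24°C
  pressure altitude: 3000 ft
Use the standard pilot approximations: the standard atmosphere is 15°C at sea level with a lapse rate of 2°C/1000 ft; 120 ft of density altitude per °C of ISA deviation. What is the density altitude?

4800 ft

ISA temperature at 3000 ft = 15 − 2 × (3000/1000) = 9°C.
ISA deviation = 24 − 9 = +15°C.
Density altitude = 3000 + 120 × (15) = 3000 + (+1800) = 4800 ft.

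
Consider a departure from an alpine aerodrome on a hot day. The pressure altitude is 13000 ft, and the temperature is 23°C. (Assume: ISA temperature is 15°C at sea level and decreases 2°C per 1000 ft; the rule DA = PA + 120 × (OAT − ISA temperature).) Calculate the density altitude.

17080 ft

ISA temperature at 13000 ft = 15 − 2 × (13000/1000) = -11°C.
ISA deviation = 23 − (-11) = +34°C.
Density altitude = 13000 + 120 × (34) = 13000 + (+4080) = 17080 ft.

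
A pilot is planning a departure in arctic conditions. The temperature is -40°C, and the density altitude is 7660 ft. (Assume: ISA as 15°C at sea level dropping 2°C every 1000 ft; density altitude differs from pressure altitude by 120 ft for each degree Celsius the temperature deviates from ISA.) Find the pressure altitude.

11500 ft

DA = PA + 120 × (OAT − (15 − 2·PA/1000)) = PA + 120·OAT − 1800 + 0.24·PA = 1.24·PA + 120·OAT − 1800.
So 1.24·PA = 7660 − 120 × (-40) + 1800 = 14260.
PA = 14260 / 1.24 = 11500 ft.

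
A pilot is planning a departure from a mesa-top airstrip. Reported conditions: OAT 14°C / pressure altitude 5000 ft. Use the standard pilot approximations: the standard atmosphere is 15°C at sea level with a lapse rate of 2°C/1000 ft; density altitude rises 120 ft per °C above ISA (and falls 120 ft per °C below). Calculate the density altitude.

ISA temperature at 5000 ft = 15 − 2 × (5000/1000) = 5°C.
ISA deviation = 14 − 5 = +9°C.
Density altitude = 5000 + 120 × (9) = 5000 + (+1080) = 6080 ft.

6080 ft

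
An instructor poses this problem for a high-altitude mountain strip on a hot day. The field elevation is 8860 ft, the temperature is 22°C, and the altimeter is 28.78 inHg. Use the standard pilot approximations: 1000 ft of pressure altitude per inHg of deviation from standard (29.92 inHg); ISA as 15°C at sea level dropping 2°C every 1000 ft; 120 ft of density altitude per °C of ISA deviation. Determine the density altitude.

Pressure altitude = 8860 + (29.92 − 28.78) × 1000 = 8860 + (+1140) = 10000 ft.
ISA temperature at 10000 ft = 15 − 2 × (10000/1000) = -5°C.
ISA deviation = 22 − (-5) = +27°C.
Density altitude = 10000 + 120 × (27) = 13240 ft.

13240 ft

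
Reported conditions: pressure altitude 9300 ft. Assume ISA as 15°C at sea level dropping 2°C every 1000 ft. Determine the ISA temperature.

-3.6°C

ISA temperature = 15 − 2 × (9300/1000) = 15 − 18.6 = -3.6°C.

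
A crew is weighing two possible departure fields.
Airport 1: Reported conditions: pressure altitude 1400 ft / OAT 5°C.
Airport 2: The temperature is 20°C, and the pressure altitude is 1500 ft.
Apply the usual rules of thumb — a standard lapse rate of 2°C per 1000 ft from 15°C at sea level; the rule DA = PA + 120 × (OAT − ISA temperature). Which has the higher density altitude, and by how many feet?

Airport 1: ISA temp = 12.2°C, deviation -7.2°C, DA = 1400 + 120 × (-7.2) = 536 ft.
Airport 2: ISA temp = 12°C, deviation +8°C, DA = 1500 + 120 × 8 = 2460 ft.
Airport 2 is higher by 2460 − 536 = 1924 ft.

Airport 2 by 1924 ft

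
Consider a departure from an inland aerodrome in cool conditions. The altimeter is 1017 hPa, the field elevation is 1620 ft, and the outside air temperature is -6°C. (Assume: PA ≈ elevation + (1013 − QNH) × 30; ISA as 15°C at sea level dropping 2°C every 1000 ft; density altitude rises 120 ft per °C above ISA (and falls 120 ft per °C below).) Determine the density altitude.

-660 ft

Pressure altitude = 1620 + (1013 − 1017) × 30 = 1620 + (-120) = 1500 ft.
ISA temperature at 1500 ft = 15 − 2 × (1500/1000) = 12°C.
ISA deviation = -6 − 12 = -18°C.
Density altitude = 1500 + 120 × (-18) = -660 ft.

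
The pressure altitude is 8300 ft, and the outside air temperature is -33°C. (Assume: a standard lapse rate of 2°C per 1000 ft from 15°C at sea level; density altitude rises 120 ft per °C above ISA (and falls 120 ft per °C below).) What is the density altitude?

ISA temperature at 8300 ft = 15 − 2 × (8300/1000) = -1.6°C.
ISA deviation = -33 − (-1.6) = -31.4°C.
Density altitude = 8300 + 120 × (-31.4) = 8300 + (-3768) = 4532 ft.

4532 ft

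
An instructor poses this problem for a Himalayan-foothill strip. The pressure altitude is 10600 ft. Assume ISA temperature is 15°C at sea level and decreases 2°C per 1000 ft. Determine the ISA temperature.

ISA temperature = 15 − 2 × (10600/1000) = 15 − 21.2 = -6.2°C.

-6.2°C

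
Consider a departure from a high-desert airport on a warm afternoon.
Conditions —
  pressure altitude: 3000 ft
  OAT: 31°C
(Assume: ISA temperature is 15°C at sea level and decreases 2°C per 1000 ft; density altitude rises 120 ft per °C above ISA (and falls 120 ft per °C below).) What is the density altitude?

ISA temperature at 3000 ft = 15 − 2 × (3000/1000) = 9°C.
ISA deviation = 31 − 9 = +22°C.
Density altitude = 3000 + 120 × (22) = 3000 + (+2640) = 5640 ft.

5640 ft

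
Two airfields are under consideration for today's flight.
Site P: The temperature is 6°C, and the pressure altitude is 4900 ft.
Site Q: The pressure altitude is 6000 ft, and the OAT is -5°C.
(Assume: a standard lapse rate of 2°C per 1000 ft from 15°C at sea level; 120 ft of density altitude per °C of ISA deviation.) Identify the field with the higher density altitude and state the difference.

Site P: ISA temp = 5.2°C, deviation +0.8°C, DA = 4900 + 120 × 0.8 = 4996 ft.
Site Q: ISA temp = 3°C, deviation -8°C, DA = 6000 + 120 × (-8) = 5040 ft.
Site Q is higher by 5040 − 4996 = 44 ft.

Site Q by 44 ft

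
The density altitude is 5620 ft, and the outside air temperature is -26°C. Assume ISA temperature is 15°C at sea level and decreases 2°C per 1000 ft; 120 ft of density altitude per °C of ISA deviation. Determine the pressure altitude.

DA = PA + 120 × (OAT − (15 − 2·PA/1000)) = PA + 120·OAT − 1800 + 0.24·PA = 1.24·PA + 120·OAT − 1800.
So 1.24·PA = 5620 − 120 × (-26) + 1800 = 10540.
PA = 10540 / 1.24 = 8500 ft.

8500 ft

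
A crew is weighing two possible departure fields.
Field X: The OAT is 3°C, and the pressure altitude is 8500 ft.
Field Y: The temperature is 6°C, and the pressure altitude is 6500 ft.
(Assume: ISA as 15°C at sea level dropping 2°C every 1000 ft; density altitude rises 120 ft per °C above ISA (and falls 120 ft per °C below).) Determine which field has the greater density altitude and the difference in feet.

Field X by 2120 ft

Field X: ISA temp = -2°C, deviation +5°C, DA = 8500 + 120 × 5 = 9100 ft.
Field Y: ISA temp = 2°C, deviation +4°C, DA = 6500 + 120 × 4 = 6980 ft.
Field X is higher by 9100 − 6980 = 2120 ft.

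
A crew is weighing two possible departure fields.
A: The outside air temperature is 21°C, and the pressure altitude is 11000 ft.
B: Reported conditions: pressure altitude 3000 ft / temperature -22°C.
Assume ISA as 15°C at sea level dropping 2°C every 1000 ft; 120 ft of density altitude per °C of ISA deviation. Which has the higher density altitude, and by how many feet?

A by 15080 ft

A: ISA temp = -7°C, deviation +28°C, DA = 11000 + 120 × 28 = 14360 ft.
B: ISA temp = 9°C, deviation -31°C, DA = 3000 + 120 × (-31) = -720 ft.
A is higher by 14360 − (-720) = 15080 ft.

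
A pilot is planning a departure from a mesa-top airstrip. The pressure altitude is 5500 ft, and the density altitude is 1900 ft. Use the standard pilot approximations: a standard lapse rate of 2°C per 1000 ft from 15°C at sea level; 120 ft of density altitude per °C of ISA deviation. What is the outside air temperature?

-26°C

Density altitude − pressure altitude = 1900 − 5500 = -3600 ft.
At 120 ft/°C that is an ISA deviation of -3600/120 = -30°C.
ISA temperature at 5500 ft = 15 − 2 × (5500/1000) = 4°C.
OAT = ISA + deviation = 4 + (-30) = -26°C.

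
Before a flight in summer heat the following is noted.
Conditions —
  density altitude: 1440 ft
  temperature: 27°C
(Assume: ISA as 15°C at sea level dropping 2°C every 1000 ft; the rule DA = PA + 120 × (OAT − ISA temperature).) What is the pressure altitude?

DA = PA + 120 × (OAT − (15 − 2·PA/1000)) = PA + 120·OAT − 1800 + 0.24·PA = 1.24·PA + 120·OAT − 1800.
So 1.24·PA = 1440 − 120 × 27 + 1800 = 0.
PA = 0 / 1.24 = 0 ft.

0 ft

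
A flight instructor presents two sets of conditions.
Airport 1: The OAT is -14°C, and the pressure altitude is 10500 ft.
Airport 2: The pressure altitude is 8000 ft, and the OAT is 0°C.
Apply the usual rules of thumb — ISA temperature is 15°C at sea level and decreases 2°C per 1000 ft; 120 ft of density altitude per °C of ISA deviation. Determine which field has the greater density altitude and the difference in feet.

Airport 1 by 1420 ft

Airport 1: ISA temp = -6°C, deviation -8°C, DA = 10500 + 120 × (-8) = 9540 ft.
Airport 2: ISA temp = -1°C, deviation +1°C, DA = 8000 + 120 × 1 = 8120 ft.
Airport 1 is higher by 9540 − 8120 = 1420 ft.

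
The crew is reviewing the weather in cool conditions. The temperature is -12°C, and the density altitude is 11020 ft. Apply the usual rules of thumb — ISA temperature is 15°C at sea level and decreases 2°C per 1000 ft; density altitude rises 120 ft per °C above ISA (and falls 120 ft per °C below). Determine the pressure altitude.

11500 ft

DA = PA + 120 × (OAT − (15 − 2·PA/1000)) = PA + 120·OAT − 1800 + 0.24·PA = 1.24·PA + 120·OAT − 1800.
So 1.24·PA = 11020 − 120 × (-12) + 1800 = 14260.
PA = 14260 / 1.24 = 11500 ft.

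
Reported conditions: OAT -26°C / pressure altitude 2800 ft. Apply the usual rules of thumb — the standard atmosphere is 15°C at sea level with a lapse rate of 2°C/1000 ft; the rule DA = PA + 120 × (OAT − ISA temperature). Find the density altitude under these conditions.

ISA temperature at 2800 ft = 15 − 2 × (2800/1000) = 9.4°C.
ISA deviation = -26 − 9.4 = -35.4°C.
Density altitude = 2800 + 120 × (-35.4) = 2800 + (-4248) = -1448 ft.

-1448 ft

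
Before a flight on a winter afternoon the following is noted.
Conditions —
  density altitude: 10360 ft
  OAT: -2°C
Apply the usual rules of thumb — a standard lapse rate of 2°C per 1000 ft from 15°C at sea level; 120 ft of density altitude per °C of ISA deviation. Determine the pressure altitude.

10000 ft

DA = PA + 120 × (OAT − (15 − 2·PA/1000)) = PA + 120·OAT − 1800 + 0.24·PA = 1.24·PA + 120·OAT − 1800.
So 1.24·PA = 10360 − 120 × (-2) + 1800 = 12400.
PA = 12400 / 1.24 = 10000 ft.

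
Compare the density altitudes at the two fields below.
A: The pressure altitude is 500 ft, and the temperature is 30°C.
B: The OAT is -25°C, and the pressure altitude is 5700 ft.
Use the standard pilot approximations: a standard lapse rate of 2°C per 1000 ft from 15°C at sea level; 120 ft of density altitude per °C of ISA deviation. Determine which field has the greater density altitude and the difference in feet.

A by 152 ft

A: ISA temp = 14°C, deviation +16°C, DA = 500 + 120 × 16 = 2420 ft.
B: ISA temp = 3.6°C, deviation -28.6°C, DA = 5700 + 120 × (-28.6) = 2268 ft.
A is higher by 2420 − 2268 = 152 ft.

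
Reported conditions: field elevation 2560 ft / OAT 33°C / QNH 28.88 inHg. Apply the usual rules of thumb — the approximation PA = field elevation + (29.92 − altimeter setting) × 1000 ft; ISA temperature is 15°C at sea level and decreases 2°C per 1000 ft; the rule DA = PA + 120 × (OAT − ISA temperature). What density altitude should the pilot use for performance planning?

6624 ft

Pressure altitude = 2560 + (29.92 − 28.88) × 1000 = 2560 + (+1040) = 3600 ft.
ISA temperature at 3600 ft = 15 − 2 × (3600/1000) = 7.8°C.
ISA deviation = 33 − 7.8 = +25.2°C.
Density altitude = 3600 + 120 × (25.2) = 6624 ft.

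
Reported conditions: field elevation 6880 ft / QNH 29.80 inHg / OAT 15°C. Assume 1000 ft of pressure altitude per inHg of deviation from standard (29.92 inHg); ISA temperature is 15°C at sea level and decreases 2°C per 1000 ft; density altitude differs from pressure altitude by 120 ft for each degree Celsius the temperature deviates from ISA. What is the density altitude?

8680 ft

Pressure altitude = 6880 + (29.92 − 29.80) × 1000 = 6880 + (+120) = 7000 ft.
ISA temperature at 7000 ft = 15 − 2 × (7000/1000) = 1°C.
ISA deviation = 15 − 1 = +14°C.
Density altitude = 7000 + 120 × (14) = 8680 ft.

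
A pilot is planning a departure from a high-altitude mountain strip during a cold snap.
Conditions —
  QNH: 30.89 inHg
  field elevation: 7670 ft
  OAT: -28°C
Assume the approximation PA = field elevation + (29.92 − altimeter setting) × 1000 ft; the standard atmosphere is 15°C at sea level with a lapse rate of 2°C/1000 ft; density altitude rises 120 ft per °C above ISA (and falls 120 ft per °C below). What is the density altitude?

3148 ft

Pressure altitude = 7670 + (29.92 − 30.89) × 1000 = 7670 + (-970) = 6700 ft.
ISA temperature at 6700 ft = 15 − 2 × (6700/1000) = 1.6°C.
ISA deviation = -28 − 1.6 = -29.6°C.
Density altitude = 6700 + 120 × (-29.6) = 3148 ft.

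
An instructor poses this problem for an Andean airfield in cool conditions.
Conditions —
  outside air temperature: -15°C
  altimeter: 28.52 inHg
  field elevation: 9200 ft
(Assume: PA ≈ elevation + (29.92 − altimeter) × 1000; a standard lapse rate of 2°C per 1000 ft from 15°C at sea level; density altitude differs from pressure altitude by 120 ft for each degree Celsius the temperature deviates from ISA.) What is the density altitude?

Pressure altitude = 9200 + (29.92 − 28.52) × 1000 = 9200 + (+1400) = 10600 ft.
ISA temperature at 10600 ft = 15 − 2 × (10600/1000) = -6.2°C.
ISA deviation = -15 − (-6.2) = -8.8°C.
Density altitude = 10600 + 120 × (-8.8) = 9544 ft.

9544 ft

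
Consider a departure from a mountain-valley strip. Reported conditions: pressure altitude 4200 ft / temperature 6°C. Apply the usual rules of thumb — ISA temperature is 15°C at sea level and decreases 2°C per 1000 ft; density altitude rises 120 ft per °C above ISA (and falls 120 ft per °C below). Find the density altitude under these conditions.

ISA temperature at 4200 ft = 15 − 2 × (4200/1000) = 6.6°C.
ISA deviation = 6 − 6.6 = -0.6°C.
Density altitude = 4200 + 120 × (-0.6) = 4200 + (-72) = 4128 ft.

4128 ft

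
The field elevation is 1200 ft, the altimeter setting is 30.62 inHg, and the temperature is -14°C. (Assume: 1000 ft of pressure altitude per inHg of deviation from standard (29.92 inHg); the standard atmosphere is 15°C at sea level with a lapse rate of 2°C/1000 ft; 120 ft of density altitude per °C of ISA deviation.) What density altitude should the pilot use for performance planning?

Pressure altitude = 1200 + (29.92 − 30.62) × 1000 = 1200 + (-700) = 500 ft.
ISA temperature at 500 ft = 15 − 2 × (500/1000) = 14°C.
ISA deviation = -14 − 14 = -28°C.
Density altitude = 500 + 120 × (-28) = -2860 ft.

-2860 ft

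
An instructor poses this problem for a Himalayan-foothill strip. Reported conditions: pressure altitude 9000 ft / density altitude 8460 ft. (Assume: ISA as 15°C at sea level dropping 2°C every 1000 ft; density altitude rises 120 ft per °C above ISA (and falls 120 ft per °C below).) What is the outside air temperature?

Density altitude − pressure altitude = 8460 − 9000 = -540 ft.
At 120 ft/°C that is an ISA deviation of -540/120 = -4.5°C.
ISA temperature at 9000 ft = 15 − 2 × (9000/1000) = -3°C.
OAT = ISA + deviation = -3 + (-4.5) = -7.5°C.

-7.5°C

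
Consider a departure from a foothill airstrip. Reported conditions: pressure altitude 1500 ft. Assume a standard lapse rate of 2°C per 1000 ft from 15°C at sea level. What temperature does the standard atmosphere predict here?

12°C

ISA temperature = 15 − 2 × (1500/1000) = 15 − 3 = 12°C.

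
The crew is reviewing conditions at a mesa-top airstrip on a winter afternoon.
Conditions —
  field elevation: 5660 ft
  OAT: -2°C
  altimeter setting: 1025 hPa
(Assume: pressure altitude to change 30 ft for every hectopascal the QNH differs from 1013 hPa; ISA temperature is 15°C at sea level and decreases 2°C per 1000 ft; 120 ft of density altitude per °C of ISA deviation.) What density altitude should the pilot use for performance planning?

Pressure altitude = 5660 + (1013 − 1025) × 30 = 5660 + (-360) = 5300 ft.
ISA temperature at 5300 ft = 15 − 2 × (5300/1000) = 4.4°C.
ISA deviation = -2 − 4.4 = -6.4°C.
Density altitude = 5300 + 120 × (-6.4) = 4532 ft.

4532 ft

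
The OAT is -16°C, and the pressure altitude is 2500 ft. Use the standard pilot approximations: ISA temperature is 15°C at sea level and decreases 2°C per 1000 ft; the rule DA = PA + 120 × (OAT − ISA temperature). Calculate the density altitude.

ISA temperature at 2500 ft = 15 − 2 × (2500/1000) = 10°C.
ISA deviation = -16 − 10 = -26°C.
Density altitude = 2500 + 120 × (-26) = 2500 + (-3120) = -620 ft.

-620 ft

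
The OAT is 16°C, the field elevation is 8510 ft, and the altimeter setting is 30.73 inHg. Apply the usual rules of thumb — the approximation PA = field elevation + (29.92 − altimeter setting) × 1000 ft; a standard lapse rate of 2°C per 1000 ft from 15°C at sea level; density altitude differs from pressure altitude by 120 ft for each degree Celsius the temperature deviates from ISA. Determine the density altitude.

Pressure altitude = 8510 + (29.92 − 30.73) × 1000 = 8510 + (-810) = 7700 ft.
ISA temperature at 7700 ft = 15 − 2 × (7700/1000) = -0.4°C.
ISA deviation = 16 − (-0.4) = +16.4°C.
Density altitude = 7700 + 120 × (16.4) = 9668 ft.

9668 ft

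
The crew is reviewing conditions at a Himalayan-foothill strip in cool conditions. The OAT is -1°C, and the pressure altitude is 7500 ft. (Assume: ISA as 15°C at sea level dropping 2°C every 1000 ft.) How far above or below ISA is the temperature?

ISA temperature at 7500 ft = 15 − 2 × (7500/1000) = 0°C.
Deviation = OAT − ISA = -1 − 0 = -1°C.

ISA-1°C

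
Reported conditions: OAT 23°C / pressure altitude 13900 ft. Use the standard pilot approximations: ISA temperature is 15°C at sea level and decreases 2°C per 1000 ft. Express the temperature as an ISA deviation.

ISA temperature at 13900 ft = 15 − 2 × (13900/1000) = -12.8°C.
Deviation = OAT − ISA = 23 − (-12.8) = +35.8°C.

ISA+35.8°C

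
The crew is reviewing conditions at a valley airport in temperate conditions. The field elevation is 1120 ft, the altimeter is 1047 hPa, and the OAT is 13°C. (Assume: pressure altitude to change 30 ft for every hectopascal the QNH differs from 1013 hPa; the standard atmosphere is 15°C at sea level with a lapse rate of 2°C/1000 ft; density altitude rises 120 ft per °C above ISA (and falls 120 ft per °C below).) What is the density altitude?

Pressure altitude = 1120 + (1013 − 1047) × 30 = 1120 + (-1020) = 100 ft.
ISA temperature at 100 ft = 15 − 2 × (100/1000) = 14.8°C.
ISA deviation = 13 − 14.8 = -1.8°C.
Density altitude = 100 + 120 × (-1.8) = -116 ft.

-116 ft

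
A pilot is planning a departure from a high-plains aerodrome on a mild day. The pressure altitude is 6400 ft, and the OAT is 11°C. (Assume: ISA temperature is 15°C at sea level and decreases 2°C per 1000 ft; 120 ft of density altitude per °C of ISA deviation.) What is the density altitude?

7456 ft

ISA temperature at 6400 ft = 15 − 2 × (6400/1000) = 2.2°C.
ISA deviation = 11 − 2.2 = +8.8°C.
Density altitude = 6400 + 120 × (8.8) = 6400 + (+1056) = 7456 ft.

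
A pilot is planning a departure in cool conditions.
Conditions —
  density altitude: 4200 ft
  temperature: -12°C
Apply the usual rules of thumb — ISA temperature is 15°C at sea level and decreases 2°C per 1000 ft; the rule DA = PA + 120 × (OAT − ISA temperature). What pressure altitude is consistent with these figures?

DA = PA + 120 × (OAT − (15 − 2·PA/1000)) = PA + 120·OAT − 1800 + 0.24·PA = 1.24·PA + 120·OAT − 1800.
So 1.24·PA = 4200 − 120 × (-12) + 1800 = 7440.
PA = 7440 / 1.24 = 6000 ft.

6000 ft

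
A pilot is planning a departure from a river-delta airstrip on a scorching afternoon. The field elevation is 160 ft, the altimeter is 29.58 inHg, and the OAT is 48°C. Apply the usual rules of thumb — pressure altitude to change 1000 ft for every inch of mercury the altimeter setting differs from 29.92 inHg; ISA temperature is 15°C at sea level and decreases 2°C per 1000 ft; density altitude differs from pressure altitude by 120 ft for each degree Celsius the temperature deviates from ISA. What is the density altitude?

4580 ft

Pressure altitude = 160 + (29.92 − 29.58) × 1000 = 160 + (+340) = 500 ft.
ISA temperature at 500 ft = 15 − 2 × (500/1000) = 14°C.
ISA deviation = 48 − 14 = +34°C.
Density altitude = 500 + 120 × (34) = 4580 ft.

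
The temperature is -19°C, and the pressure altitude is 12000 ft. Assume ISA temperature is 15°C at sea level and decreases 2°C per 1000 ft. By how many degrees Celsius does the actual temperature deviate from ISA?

ISA-10°C

ISA temperature at 12000 ft = 15 − 2 × (12000/1000) = -9°C.
Deviation = OAT − ISA = -19 − (-9) = -10°C.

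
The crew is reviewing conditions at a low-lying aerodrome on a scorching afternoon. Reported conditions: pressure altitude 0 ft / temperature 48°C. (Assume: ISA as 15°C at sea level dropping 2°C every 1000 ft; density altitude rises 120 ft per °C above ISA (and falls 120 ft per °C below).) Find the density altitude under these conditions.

ISA temperature at 0 ft = 15 − 2 × (0/1000) = 15°C.
ISA deviation = 48 − 15 = +33°C.
Density altitude = 0 + 120 × (33) = 0 + (+3960) = 3960 ft.

3960 ft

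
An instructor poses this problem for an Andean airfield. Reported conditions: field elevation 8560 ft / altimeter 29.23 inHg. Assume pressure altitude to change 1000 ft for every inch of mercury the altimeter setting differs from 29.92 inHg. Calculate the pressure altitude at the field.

9250 ft

Pressure correction = (29.92 − 29.23) × 1000 = +690 ft.
Pressure altitude = 8560 + (+690) = 9250 ft.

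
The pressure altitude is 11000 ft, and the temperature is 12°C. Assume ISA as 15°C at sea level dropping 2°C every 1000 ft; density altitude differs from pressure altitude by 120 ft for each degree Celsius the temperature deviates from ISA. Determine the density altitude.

ISA temperature at 11000 ft = 15 − 2 × (11000/1000) = -7°C.
ISA deviation = 12 − (-7) = +19°C.
Density altitude = 11000 + 120 × (19) = 11000 + (+2280) = 13280 ft.

13280 ft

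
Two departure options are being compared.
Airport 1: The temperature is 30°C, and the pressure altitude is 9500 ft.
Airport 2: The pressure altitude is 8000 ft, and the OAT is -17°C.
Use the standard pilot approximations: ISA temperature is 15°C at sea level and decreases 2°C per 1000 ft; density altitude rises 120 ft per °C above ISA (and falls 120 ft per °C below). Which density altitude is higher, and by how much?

Airport 1 by 7500 ft

Airport 1: ISA temp = -4°C, deviation +34°C, DA = 9500 + 120 × 34 = 13580 ft.
Airport 2: ISA temp = -1°C, deviation -16°C, DA = 8000 + 120 × (-16) = 6080 ft.
Airport 1 is higher by 13580 − 6080 = 7500 ft.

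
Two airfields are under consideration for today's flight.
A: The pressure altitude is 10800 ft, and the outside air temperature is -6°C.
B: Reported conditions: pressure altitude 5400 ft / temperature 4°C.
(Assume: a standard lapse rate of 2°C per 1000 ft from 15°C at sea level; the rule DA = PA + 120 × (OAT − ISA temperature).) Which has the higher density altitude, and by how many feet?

A: ISA temp = -6.6°C, deviation +0.6°C, DA = 10800 + 120 × 0.6 = 10872 ft.
B: ISA temp = 4.2°C, deviation -0.2°C, DA = 5400 + 120 × (-0.2) = 5376 ft.
A is higher by 10872 − 5376 = 5496 ft.

A by 5496 ft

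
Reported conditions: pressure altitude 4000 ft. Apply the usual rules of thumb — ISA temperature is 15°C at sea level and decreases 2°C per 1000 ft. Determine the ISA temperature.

ISA temperature = 15 − 2 × (4000/1000) = 15 − 8 = 7°C.

7°C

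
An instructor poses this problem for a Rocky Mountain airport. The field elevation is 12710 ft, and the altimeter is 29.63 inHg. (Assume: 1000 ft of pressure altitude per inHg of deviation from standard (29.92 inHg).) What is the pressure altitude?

Pressure correction = (29.92 − 29.63) × 1000 = +290 ft.
Pressure altitude = 12710 + (+290) = 13000 ft.

13000 ft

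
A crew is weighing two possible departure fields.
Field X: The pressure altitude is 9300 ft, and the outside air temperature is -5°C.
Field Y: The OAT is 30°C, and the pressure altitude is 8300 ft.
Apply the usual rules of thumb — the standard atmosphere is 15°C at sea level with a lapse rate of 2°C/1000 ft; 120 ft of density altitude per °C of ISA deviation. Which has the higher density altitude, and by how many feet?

Field Y by 2960 ft

Field X: ISA temp = -3.6°C, deviation -1.4°C, DA = 9300 + 120 × (-1.4) = 9132 ft.
Field Y: ISA temp = -1.6°C, deviation +31.6°C, DA = 8300 + 120 × 31.6 = 12092 ft.
Field Y is higher by 12092 − 9132 = 2960 ft.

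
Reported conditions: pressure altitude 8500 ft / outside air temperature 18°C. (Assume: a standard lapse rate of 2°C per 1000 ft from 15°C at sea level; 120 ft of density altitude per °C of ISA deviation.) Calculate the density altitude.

ISA temperature at 8500 ft = 15 − 2 × (8500/1000) = -2°C.
ISA deviation = 18 − (-2) = +20°C.
Density altitude = 8500 + 120 × (20) = 8500 + (+2400) = 10900 ft.

10900 ft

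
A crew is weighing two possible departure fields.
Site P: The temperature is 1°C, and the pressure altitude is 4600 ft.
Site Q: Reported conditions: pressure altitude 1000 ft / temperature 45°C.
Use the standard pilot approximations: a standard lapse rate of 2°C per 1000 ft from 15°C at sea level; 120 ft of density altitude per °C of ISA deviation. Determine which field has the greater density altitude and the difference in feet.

Site Q by 816 ft

Site P: ISA temp = 5.8°C, deviation -4.8°C, DA = 4600 + 120 × (-4.8) = 4024 ft.
Site Q: ISA temp = 13°C, deviation +32°C, DA = 1000 + 120 × 32 = 4840 ft.
Site Q is higher by 4840 − 4024 = 816 ft.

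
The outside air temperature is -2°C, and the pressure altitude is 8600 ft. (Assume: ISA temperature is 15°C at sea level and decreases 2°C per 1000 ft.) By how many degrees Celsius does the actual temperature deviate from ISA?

ISA temperature at 8600 ft = 15 − 2 × (8600/1000) = -2.2°C.
Deviation = OAT − ISA = -2 − (-2.2) = +0.2°C.

ISA+0.2°C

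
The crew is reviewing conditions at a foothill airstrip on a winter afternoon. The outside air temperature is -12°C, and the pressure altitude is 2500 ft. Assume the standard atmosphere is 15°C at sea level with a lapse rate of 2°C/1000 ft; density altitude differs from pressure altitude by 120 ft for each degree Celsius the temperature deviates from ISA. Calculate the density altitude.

ISA temperature at 2500 ft = 15 − 2 × (2500/1000) = 10°C.
ISA deviation = -12 − 10 = -22°C.
Density altitude = 2500 + 120 × (-22) = 2500 + (-2640) = -140 ft.

-140 ft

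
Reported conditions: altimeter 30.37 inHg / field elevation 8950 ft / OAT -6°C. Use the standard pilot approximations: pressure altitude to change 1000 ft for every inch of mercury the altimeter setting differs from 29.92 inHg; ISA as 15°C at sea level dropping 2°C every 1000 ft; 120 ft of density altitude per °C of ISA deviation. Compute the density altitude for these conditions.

8020 ft

Pressure altitude = 8950 + (29.92 − 30.37) × 1000 = 8950 + (-450) = 8500 ft.
ISA temperature at 8500 ft = 15 − 2 × (8500/1000) = -2°C.
ISA deviation = -6 − (-2) = -4°C.
Density altitude = 8500 + 120 × (-4) = 8020 ft.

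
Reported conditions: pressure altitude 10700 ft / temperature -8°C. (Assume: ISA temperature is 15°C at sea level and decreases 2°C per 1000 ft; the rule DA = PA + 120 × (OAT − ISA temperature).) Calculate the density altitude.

10508 ft

ISA temperature at 10700 ft = 15 − 2 × (10700/1000) = -6.4°C.
ISA deviation = -8 − (-6.4) = -1.6°C.
Density altitude = 10700 + 120 × (-1.6) = 10700 + (-192) = 10508 ft.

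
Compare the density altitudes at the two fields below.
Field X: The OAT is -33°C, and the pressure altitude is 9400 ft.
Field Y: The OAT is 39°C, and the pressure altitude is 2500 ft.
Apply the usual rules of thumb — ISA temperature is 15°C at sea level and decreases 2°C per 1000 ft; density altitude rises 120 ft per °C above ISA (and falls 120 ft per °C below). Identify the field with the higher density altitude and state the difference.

Field Y by 84 ft

Field X: ISA temp = -3.8°C, deviation -29.2°C, DA = 9400 + 120 × (-29.2) = 5896 ft.
Field Y: ISA temp = 10°C, deviation +29°C, DA = 2500 + 120 × 29 = 5980 ft.
Field Y is higher by 5980 − 5896 = 84 ft.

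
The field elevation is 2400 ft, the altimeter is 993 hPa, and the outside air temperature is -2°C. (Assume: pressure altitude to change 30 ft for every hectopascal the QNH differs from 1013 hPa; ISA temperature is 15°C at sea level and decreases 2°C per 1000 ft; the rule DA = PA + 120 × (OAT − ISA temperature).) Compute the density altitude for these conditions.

Pressure altitude = 2400 + (1013 − 993) × 30 = 2400 + (+600) = 3000 ft.
ISA temperature at 3000 ft = 15 − 2 × (3000/1000) = 9°C.
ISA deviation = -2 − 9 = -11°C.
Density altitude = 3000 + 120 × (-11) = 1680 ft.

1680 ft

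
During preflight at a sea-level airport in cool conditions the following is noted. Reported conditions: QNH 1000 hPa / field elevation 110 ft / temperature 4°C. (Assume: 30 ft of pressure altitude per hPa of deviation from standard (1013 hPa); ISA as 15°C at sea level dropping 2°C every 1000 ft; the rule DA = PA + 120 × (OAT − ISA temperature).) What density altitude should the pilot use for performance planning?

-700 ft

Pressure altitude = 110 + (1013 − 1000) × 30 = 110 + (+390) = 500 ft.
ISA temperature at 500 ft = 15 − 2 × (500/1000) = 14°C.
ISA deviation = 4 − 14 = -10°C.
Density altitude = 500 + 120 × (-10) = -700 ft.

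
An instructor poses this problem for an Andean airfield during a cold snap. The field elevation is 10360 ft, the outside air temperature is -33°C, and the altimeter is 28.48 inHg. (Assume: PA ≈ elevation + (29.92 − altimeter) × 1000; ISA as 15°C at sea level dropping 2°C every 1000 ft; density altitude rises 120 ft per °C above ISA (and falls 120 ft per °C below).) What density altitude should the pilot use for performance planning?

Pressure altitude = 10360 + (29.92 − 28.48) × 1000 = 10360 + (+1440) = 11800 ft.
ISA temperature at 11800 ft = 15 − 2 × (11800/1000) = -8.6°C.
ISA deviation = -33 − (-8.6) = -24.4°C.
Density altitude = 11800 + 120 × (-24.4) = 8872 ft.

8872 ft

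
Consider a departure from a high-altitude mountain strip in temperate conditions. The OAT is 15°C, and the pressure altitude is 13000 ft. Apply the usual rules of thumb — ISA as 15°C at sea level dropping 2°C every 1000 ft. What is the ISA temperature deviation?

ISA+26°C

ISA temperature at 13000 ft = 15 − 2 × (13000/1000) = -11°C.
Deviation = OAT − ISA = 15 − (-11) = +26°C.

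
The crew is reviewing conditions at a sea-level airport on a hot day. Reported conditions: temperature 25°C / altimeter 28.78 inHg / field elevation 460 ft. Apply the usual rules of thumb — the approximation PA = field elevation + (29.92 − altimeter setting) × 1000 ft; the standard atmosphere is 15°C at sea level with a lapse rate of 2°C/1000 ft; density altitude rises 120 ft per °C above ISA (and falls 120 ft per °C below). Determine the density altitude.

3184 ft

Pressure altitude = 460 + (29.92 − 28.78) × 1000 = 460 + (+1140) = 1600 ft.
ISA temperature at 1600 ft = 15 − 2 × (1600/1000) = 11.8°C.
ISA deviation = 25 − 11.8 = +13.2°C.
Density altitude = 1600 + 120 × (13.2) = 3184 ft.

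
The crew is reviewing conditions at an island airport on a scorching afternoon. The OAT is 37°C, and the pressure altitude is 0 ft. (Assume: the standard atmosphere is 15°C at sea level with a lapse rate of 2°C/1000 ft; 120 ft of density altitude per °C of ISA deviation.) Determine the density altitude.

ISA temperature at 0 ft = 15 − 2 × (0/1000) = 15°C.
ISA deviation = 37 − 15 = +22°C.
Density altitude = 0 + 120 × (22) = 0 + (+2640) = 2640 ft.

2640 ft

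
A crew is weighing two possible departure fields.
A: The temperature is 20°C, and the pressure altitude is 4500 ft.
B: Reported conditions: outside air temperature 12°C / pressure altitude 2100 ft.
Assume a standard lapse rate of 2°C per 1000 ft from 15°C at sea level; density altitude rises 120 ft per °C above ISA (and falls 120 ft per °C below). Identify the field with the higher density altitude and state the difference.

A by 3936 ft

A: ISA temp = 6°C, deviation +14°C, DA = 4500 + 120 × 14 = 6180 ft.
B: ISA temp = 10.8°C, deviation +1.2°C, DA = 2100 + 120 × 1.2 = 2244 ft.
A is higher by 6180 − 2244 = 3936 ft.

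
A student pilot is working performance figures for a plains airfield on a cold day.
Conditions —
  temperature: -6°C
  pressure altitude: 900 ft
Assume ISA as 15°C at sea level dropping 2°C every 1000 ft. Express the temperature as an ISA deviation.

ISA-19.2°C

ISA temperature at 900 ft = 15 − 2 × (900/1000) = 13.2°C.
Deviation = OAT − ISA = -6 − 13.2 = -19.2°C.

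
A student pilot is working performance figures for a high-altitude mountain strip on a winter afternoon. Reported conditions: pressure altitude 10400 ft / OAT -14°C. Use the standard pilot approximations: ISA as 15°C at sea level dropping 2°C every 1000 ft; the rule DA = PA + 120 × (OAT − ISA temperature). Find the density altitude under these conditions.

ISA temperature at 10400 ft = 15 − 2 × (10400/1000) = -5.8°C.
ISA deviation = -14 − (-5.8) = -8.2°C.
Density altitude = 10400 + 120 × (-8.2) = 10400 + (-984) = 9416 ft.

9416 ft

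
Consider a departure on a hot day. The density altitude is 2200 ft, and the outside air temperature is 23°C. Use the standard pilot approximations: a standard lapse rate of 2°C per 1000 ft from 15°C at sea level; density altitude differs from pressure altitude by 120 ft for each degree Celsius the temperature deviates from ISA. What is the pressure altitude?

DA = PA + 120 × (OAT − (15 − 2·PA/1000)) = PA + 120·OAT − 1800 + 0.24·PA = 1.24·PA + 120·OAT − 1800.
So 1.24·PA = 2200 − 120 × 23 + 1800 = 1240.
PA = 1240 / 1.24 = 1000 ft.

1000 ft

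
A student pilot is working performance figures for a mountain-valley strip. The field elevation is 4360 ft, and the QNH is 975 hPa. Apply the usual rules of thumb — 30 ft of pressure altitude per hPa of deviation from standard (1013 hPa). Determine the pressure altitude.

Pressure correction = (1013 − 975) × 30 = +1140 ft.
Pressure altitude = 4360 + (+1140) = 5500 ft.

5500 ft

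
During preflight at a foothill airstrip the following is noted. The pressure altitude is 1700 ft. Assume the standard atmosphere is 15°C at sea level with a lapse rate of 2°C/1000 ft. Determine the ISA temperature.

11.6°C

ISA temperature = 15 − 2 × (1700/1000) = 15 − 3.4 = 11.6°C.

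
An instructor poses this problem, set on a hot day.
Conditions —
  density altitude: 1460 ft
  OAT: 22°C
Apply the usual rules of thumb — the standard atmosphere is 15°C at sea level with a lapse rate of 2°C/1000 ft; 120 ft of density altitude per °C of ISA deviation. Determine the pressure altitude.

500 ft

DA = PA + 120 × (OAT − (15 − 2·PA/1000)) = PA + 120·OAT − 1800 + 0.24·PA = 1.24·PA + 120·OAT − 1800.
So 1.24·PA = 1460 − 120 × 22 + 1800 = 620.
PA = 620 / 1.24 = 500 ft.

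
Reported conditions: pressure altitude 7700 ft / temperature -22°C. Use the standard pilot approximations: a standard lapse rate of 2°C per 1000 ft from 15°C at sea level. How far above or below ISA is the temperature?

ISA-21.6°C

ISA temperature at 7700 ft = 15 − 2 × (7700/1000) = -0.4°C.
Deviation = OAT − ISA = -22 − (-0.4) = -21.6°C.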